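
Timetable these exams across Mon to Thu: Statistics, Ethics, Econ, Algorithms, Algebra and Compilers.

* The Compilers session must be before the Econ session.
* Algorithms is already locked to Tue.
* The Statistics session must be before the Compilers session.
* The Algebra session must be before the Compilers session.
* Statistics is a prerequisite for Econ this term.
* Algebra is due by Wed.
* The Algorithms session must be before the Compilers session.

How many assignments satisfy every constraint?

16

Splitting on Statistics: it can be Mon (8), Tue (8). Listing each branch's schedules as (Ethics, Econ, Algorithms, Algebra, Compilers):
Statistics=Mon: (Mon,Thu,Tue,Mon,Wed) (Mon,Thu,Tue,Tue,Wed) (Tue,Thu,Tue,Mon,Wed) (Tue,Thu,Tue,Tue,Wed) (Wed,Thu,Tue,Mon,Wed) (Wed,Thu,Tue,Tue,Wed) (Thu,Thu,Tue,Mon,Wed) (Thu,Thu,Tue,Tue,Wed) — 8.
Statistics=Tue: (Mon,Thu,Tue,Mon,Wed) (Mon,Thu,Tue,Tue,Wed) (Tue,Thu,Tue,Mon,Wed) (Tue,Thu,Tue,Tue,Wed) (Wed,Thu,Tue,Mon,Wed) (Wed,Thu,Tue,Tue,Wed) (Thu,Thu,Tue,Mon,Wed) (Thu,Thu,Tue,Tue,Wed) — 8.
Summing: 8 + 8 = 16.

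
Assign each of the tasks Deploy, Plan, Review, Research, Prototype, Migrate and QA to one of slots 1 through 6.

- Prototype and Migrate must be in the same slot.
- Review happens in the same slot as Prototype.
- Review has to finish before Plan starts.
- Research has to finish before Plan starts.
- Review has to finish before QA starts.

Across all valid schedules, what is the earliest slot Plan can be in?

Precedence pushes Plan to at least 2.
Plan at 2 is achievable: Plan in 2; Prototype in 1; Migrate in 1; Deploy in 1; Review in 1; Research in 1; QA in 2.

2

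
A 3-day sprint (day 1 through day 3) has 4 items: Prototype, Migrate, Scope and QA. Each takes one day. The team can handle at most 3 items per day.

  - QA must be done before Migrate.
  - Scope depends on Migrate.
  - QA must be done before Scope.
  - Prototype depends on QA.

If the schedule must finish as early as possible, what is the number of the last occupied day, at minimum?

The precedence chain requires at least 3 distinct days.
With at most 3 per day and 4 work items, at least 2 days are needed.
3 works (last occupied day: day 3): for example Prototype -> day 2; Migrate -> day 2; QA -> day 1; Scope -> day 3.

day 3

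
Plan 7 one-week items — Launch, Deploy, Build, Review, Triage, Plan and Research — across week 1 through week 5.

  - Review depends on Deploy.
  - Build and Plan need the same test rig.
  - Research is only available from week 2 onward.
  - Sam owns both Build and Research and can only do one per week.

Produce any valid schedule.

Build in week 1; Triage in week 1; Research in week 2; Plan in week 2; Review in week 2; Deploy in week 1; Launch in week 1

Checking: Deploy(week 1) before Review(week 2); Build(week 1) != Plan(week 2); Build(week 1) != Research(week 2); Research=week 2 in [week 2,week 5].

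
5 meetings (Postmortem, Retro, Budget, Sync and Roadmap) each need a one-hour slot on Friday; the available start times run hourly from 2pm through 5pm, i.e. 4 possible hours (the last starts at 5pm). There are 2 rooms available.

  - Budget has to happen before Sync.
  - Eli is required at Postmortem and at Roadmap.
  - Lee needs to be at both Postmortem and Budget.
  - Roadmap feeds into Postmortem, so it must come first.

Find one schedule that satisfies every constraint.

Postmortem in 3pm; Budget in 2pm; Retro in 4pm; Roadmap in 2pm; Sync in 3pm

Checking: Roadmap(2pm) before Postmortem(3pm); Budget(2pm) before Sync(3pm); Postmortem(3pm) != Budget(2pm); Postmortem(3pm) != Roadmap(2pm); max 2 per hour (cap 2).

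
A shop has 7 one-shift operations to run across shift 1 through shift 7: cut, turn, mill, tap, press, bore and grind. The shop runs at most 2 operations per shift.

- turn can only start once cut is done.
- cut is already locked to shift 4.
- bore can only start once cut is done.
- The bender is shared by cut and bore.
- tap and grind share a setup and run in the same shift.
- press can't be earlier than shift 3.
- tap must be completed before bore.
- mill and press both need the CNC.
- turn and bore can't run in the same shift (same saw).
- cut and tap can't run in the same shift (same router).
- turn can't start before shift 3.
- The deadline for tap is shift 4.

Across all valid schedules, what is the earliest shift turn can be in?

Turn is available from shift 3; precedence pushes turn to at least shift 5.
turn at shift 5 is achievable: tap in shift 1; bore in shift 6; mill in shift 2; grind in shift 1; turn in shift 5; press in shift 3; cut in shift 4.

shift 5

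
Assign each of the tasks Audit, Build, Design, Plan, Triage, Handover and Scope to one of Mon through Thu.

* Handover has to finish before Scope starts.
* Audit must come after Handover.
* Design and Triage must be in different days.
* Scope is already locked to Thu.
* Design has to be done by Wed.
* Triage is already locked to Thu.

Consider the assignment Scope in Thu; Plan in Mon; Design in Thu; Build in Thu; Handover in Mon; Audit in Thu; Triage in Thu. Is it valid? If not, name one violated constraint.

Scope is already locked to Thu — holds.
Triage is already locked to Thu — holds.
Audit must come after Handover — holds.
Handover has to finish before Scope starts — holds.
Design has to be done by Wed — violated.
Design and Triage must be in different days — violated.

Invalid. Design has to be done by Wed.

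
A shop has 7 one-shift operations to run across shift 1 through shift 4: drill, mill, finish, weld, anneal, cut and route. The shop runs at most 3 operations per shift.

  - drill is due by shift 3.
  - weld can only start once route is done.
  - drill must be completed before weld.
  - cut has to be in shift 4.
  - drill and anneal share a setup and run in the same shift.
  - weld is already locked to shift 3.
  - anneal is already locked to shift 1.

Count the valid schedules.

24

Splitting on mill: it can be shift 1 (3), shift 2 (7), shift 3 (7), shift 4 (7). Listing each branch's schedules as (drill, finish, weld, anneal, cut, route) by shift number:
mill=shift 1: (1,2,3,1,4,2) (1,3,3,1,4,2) (1,4,3,1,4,2) — 3.
mill=shift 2: (1,1,3,1,4,2) (1,2,3,1,4,1) (1,2,3,1,4,2) (1,3,3,1,4,1) (1,3,3,1,4,2) (1,4,3,1,4,1) (1,4,3,1,4,2) — 7.
mill=shift 3: (1,1,3,1,4,2) (1,2,3,1,4,1) (1,2,3,1,4,2) (1,3,3,1,4,1) (1,3,3,1,4,2) (1,4,3,1,4,1) (1,4,3,1,4,2) — 7.
mill=shift 4: (1,1,3,1,4,2) (1,2,3,1,4,1) (1,2,3,1,4,2) (1,3,3,1,4,1) (1,3,3,1,4,2) (1,4,3,1,4,1) (1,4,3,1,4,2) — 7.
Summing: 3 + 7 + 7 + 7 = 24.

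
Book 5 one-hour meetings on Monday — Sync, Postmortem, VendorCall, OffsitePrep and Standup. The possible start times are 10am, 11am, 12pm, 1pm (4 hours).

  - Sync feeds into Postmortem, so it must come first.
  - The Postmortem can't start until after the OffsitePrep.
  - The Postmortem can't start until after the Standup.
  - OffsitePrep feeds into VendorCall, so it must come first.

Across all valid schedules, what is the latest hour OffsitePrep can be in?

12pm

Downstream work caps OffsitePrep at 12pm.
OffsitePrep at 12pm is achievable: OffsitePrep in 12pm, VendorCall in 1pm, Standup in 10am, Postmortem in 1pm, Sync in 10am.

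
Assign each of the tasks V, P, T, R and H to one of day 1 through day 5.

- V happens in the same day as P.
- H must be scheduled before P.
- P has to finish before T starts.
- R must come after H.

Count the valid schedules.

Splitting on V: it can be day 2 (12), day 3 (14), day 4 (9). Listing each branch's schedules as (P, T, R, H) by day number:
V=day 2: (2,3,2,1) (2,3,3,1) (2,3,4,1) (2,3,5,1) (2,4,2,1) (2,4,3,1) (2,4,4,1) (2,4,5,1) (2,5,2,1) (2,5,3,1) (2,5,4,1) (2,5,5,1) — 12.
V=day 3: (3,4,2,1) (3,4,3,1) (3,4,3,2) (3,4,4,1) (3,4,4,2) (3,4,5,1) (3,4,5,2) (3,5,2,1) (3,5,3,1) (3,5,3,2) (3,5,4,1) (3,5,4,2) (3,5,5,1) (3,5,5,2) — 14.
V=day 4: (4,5,2,1) (4,5,3,1) (4,5,3,2) (4,5,4,1) (4,5,4,2) (4,5,4,3) (4,5,5,1) (4,5,5,2) (4,5,5,3) — 9.
Summing: 12 + 14 + 9 = 35.

35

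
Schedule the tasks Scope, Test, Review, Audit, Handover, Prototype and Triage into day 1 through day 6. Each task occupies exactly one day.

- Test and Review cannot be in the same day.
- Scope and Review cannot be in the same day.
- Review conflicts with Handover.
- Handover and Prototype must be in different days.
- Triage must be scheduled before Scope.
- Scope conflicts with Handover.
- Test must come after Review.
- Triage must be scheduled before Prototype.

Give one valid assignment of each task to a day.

Review=day 1; Triage=day 1; Handover=day 3; Audit=day 1; Test=day 2; Prototype=day 2; Scope=day 2

Checking: Triage(day 1) before Prototype(day 2); Review(day 1) before Test(day 2); Triage(day 1) before Scope(day 2); Handover(day 3) != Prototype(day 2); Scope(day 2) != Handover(day 3); Test(day 2) != Review(day 1); Scope(day 2) != Review(day 1); Review(day 1) != Handover(day 3).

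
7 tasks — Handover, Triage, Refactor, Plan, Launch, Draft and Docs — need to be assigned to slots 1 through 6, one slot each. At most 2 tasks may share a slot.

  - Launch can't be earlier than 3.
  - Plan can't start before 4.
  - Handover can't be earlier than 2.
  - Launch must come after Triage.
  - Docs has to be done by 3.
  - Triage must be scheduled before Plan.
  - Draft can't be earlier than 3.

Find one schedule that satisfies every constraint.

Triage -> 1; Draft -> 3; Refactor -> 2; Plan -> 4; Launch -> 3; Handover -> 2; Docs -> 1

Checking: Triage(1) before Plan(4); Triage(1) before Launch(3); Docs=1 in [1,3]; Draft=3 in [3,6]; Handover=2 in [2,6]; Plan=4 in [4,6]; Launch=3 in [3,6]; max 2 per slot (cap 2).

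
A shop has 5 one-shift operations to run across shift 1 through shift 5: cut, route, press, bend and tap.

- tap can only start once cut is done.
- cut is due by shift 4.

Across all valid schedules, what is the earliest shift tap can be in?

shift 2

Precedence pushes tap to at least shift 2.
tap at shift 2 is achievable: press=shift 1, bend=shift 1, tap=shift 2, cut=shift 1, route=shift 1.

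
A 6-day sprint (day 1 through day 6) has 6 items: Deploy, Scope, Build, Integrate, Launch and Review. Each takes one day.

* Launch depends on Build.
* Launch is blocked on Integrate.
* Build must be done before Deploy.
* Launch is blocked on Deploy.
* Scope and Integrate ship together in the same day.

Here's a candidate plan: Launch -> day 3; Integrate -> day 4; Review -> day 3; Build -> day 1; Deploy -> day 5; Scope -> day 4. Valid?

No — it violates: Launch is blocked on Deploy

Build must be done before Deploy — holds.
Launch is blocked on Integrate — violated.
Launch is blocked on Deploy — violated.
Launch depends on Build — holds.
Scope and Integrate ship together in the same day — holds.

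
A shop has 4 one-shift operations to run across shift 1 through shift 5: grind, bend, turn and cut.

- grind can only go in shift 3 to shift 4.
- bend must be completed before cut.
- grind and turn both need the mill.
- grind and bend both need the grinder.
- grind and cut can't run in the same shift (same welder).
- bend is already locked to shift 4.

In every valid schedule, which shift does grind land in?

shift 3

grind's window is shift 3–shift 4.
bend is fixed at shift 4, and grind can't share a shift with bend.
So grind must be shift 3.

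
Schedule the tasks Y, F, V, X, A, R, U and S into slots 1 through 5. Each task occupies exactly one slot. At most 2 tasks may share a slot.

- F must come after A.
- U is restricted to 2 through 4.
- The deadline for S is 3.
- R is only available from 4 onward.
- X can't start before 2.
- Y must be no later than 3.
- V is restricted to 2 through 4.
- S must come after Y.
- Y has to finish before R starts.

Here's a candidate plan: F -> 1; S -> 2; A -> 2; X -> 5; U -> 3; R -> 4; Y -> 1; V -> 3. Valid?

Invalid. F must come after A.

The deadline for S is 3 — holds.
F must come after A — violated.
X can't start before 2 — holds.
At most 2 tasks may share a slot — holds.
S must come after Y — holds.
Y has to finish before R starts — holds.
R is only available from 4 onward — holds.
Y must be no later than 3 — holds.
U is restricted to 2 through 4 — holds.
V is restricted to 2 through 4 — holds.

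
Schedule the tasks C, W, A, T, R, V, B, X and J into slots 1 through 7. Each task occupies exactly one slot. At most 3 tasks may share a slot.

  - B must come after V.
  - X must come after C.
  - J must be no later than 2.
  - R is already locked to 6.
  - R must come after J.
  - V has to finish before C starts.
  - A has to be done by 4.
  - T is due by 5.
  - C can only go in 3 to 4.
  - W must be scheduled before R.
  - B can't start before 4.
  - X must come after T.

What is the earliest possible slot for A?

A's own window allows nothing later than 4.
A at 1 is achievable: A=1, C=3, T=1, W=2, J=1, X=4, B=4, V=2, R=6.

1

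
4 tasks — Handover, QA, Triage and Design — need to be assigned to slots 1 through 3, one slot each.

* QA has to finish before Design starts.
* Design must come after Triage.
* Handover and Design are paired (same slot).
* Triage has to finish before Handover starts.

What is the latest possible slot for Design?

Precedence pushes Design to at least 2.
Design at 3 is achievable: Triage=1, Handover=3, Design=3, QA=1.

3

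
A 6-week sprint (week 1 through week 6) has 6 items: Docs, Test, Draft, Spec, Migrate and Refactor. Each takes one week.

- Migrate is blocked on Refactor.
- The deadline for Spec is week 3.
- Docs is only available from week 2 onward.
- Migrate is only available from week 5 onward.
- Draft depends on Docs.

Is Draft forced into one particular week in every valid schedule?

No

Draft can be week 3 (e.g. Docs in week 2, Spec in week 1, Refactor in week 1, Test in week 1, Draft in week 3, Migrate in week 5) or week 4 (e.g. Migrate=week 5, Docs=week 2, Refactor=week 1, Draft=week 4, Spec=week 1, Test=week 1).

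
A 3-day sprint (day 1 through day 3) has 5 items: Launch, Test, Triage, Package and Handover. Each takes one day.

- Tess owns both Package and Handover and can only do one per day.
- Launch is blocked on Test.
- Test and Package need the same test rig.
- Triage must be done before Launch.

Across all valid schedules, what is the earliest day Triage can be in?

Downstream work caps Triage at day 2.
Triage at day 1 is achievable: Handover in day 1; Triage in day 1; Test in day 1; Package in day 2; Launch in day 2.

day 1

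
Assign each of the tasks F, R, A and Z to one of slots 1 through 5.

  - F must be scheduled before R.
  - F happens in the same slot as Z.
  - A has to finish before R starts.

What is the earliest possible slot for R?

2

Precedence pushes R to at least 2.
R at 2 is achievable: F=1; R=2; A=1; Z=1.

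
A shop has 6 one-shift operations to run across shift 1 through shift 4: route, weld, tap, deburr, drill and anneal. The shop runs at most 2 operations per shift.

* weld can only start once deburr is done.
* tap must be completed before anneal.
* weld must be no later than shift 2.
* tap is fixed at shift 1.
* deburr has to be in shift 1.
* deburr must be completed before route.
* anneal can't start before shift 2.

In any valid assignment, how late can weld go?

shift 2

Precedence pushes weld to at least shift 2; weld's own window allows nothing later than shift 2.
weld at shift 2 is achievable: route -> shift 3, weld -> shift 2, tap -> shift 1, anneal -> shift 2, drill -> shift 3, deburr -> shift 1.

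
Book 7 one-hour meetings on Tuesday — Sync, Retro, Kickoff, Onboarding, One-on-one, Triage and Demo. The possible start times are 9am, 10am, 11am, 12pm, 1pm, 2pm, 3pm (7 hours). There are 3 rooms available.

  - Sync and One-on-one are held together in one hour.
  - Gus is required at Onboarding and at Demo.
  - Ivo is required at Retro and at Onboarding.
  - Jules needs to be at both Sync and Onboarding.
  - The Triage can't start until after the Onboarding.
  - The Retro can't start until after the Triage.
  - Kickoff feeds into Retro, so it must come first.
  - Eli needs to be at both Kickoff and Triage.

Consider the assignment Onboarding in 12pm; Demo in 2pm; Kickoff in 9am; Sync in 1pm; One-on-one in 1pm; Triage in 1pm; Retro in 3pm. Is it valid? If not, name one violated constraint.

Yes, all constraints hold

The Triage can't start until after the Onboarding — holds.
Ivo is required at Retro and at Onboarding — holds.
Kickoff feeds into Retro, so it must come first — holds.
Eli needs to be at both Kickoff and Triage — holds.
Jules needs to be at both Sync and Onboarding — holds.
There are 3 rooms available — holds.
Sync and One-on-one are held together in one hour — holds.
Gus is required at Onboarding and at Demo — holds.
The Retro can't start until after the Triage — holds.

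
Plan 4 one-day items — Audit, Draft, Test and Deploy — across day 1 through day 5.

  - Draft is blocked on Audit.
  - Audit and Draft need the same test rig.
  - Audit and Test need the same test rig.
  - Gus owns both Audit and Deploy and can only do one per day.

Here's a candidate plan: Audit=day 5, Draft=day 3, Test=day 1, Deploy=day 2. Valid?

Audit and Draft need the same test rig — holds.
Audit and Test need the same test rig — holds.
Draft is blocked on Audit — violated.
Gus owns both Audit and Deploy and can only do one per day — holds.

No. Draft is blocked on Audit is not satisfied.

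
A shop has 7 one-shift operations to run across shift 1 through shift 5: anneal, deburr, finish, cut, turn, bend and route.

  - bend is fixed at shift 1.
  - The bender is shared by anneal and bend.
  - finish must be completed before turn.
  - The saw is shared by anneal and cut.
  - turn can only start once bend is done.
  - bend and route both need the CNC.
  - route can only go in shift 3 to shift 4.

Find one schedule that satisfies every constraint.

anneal=shift 2, route=shift 3, bend=shift 1, cut=shift 1, finish=shift 1, deburr=shift 1, turn=shift 2

Checking: bend(shift 1) before turn(shift 2); finish(shift 1) before turn(shift 2); anneal(shift 2) != cut(shift 1); bend(shift 1) != route(shift 3); anneal(shift 2) != bend(shift 1); bend=shift 1 in [shift 1,shift 1]; route=shift 3 in [shift 3,shift 4].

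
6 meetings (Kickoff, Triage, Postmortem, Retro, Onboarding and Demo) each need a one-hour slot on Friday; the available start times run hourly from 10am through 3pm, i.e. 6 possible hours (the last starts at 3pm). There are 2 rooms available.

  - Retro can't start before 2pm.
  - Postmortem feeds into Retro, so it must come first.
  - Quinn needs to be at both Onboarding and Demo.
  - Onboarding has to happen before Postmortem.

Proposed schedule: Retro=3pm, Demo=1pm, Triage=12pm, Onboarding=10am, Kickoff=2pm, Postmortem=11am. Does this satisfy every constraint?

Postmortem feeds into Retro, so it must come first — holds.
Retro can't start before 2pm — holds.
Onboarding has to happen before Postmortem — holds.
There are 2 rooms available — holds.
Quinn needs to be at both Onboarding and Demo — holds.

Valid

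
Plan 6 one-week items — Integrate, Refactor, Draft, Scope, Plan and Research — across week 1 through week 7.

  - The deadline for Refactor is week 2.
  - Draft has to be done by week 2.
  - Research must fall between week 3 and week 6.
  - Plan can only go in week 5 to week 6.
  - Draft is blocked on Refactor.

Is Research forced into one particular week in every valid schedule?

Research can be week 3 (e.g. Draft in week 2; Research in week 3; Refactor in week 1; Integrate in week 1; Plan in week 5; Scope in week 1) or week 4 (e.g. Integrate=week 1, Refactor=week 1, Draft=week 2, Scope=week 1, Research=week 4, Plan=week 5).

No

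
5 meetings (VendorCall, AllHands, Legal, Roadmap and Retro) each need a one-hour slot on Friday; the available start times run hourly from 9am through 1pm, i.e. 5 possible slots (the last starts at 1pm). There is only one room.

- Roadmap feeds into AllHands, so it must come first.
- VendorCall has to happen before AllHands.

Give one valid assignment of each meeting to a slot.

Legal=12pm; Retro=1pm; AllHands=11am; VendorCall=9am; Roadmap=10am

Checking: Roadmap(10am) before AllHands(11am); VendorCall(9am) before AllHands(11am); max 1 per slot (cap 1).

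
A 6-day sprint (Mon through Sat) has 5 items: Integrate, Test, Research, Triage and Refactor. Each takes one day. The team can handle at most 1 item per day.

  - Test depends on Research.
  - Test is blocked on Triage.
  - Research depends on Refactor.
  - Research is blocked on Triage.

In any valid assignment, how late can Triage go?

Downstream work caps Triage at Thu.
Triage at Thu is achievable: Refactor -> Mon; Integrate -> Tue; Triage -> Thu; Test -> Sat; Research -> Fri.

Thu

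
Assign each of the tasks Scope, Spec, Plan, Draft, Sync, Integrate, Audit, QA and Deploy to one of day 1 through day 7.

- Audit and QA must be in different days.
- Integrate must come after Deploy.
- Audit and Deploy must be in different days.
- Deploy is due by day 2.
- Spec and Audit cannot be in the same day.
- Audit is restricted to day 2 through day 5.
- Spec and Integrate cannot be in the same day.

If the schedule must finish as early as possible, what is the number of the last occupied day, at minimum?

The precedence chain requires at least 2 distinct days.
2 works (last occupied day: day 2): for example Scope=day 1, Sync=day 1, Spec=day 1, Deploy=day 1, Draft=day 1, Integrate=day 2, Audit=day 2, QA=day 1, Plan=day 1.

day 2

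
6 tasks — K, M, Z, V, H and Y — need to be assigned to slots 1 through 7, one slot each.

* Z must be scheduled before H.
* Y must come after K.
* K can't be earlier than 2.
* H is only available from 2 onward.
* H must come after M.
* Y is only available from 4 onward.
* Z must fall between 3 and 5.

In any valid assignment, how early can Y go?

4

Y is available from 4.
Y at 4 is achievable: V=1; Y=4; M=1; K=2; Z=3; H=4.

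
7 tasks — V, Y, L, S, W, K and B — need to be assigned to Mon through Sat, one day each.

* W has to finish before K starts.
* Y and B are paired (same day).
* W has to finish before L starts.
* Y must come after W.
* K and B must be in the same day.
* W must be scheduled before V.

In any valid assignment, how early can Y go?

Precedence pushes Y to at least Tue.
Y at Tue is achievable: V=Tue; B=Tue; L=Tue; Y=Tue; W=Mon; K=Tue; S=Mon.

Tue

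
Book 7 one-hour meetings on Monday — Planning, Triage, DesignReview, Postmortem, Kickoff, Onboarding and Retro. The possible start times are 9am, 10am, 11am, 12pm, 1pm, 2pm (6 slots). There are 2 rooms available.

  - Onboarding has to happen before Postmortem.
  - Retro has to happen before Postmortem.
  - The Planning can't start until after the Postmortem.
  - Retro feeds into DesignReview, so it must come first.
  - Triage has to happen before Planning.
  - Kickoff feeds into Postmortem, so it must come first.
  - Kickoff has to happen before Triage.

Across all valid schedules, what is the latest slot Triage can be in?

1pm

Precedence pushes Triage to at least 10am; downstream work caps Triage at 1pm.
Triage at 1pm is achievable: Onboarding in 10am, Kickoff in 9am, Planning in 2pm, Triage in 1pm, DesignReview in 10am, Retro in 9am, Postmortem in 11am.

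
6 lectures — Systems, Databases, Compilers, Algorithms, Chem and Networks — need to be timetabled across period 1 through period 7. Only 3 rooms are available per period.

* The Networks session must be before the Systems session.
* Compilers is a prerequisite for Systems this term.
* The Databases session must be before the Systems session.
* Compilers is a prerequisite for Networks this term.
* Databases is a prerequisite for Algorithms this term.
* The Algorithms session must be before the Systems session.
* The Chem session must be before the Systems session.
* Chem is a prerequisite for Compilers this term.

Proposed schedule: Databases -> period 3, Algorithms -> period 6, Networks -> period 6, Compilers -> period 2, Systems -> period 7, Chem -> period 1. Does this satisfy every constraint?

Valid

The Algorithms session must be before the Systems session — holds.
The Databases session must be before the Systems session — holds.
The Networks session must be before the Systems session — holds.
Chem is a prerequisite for Compilers this term — holds.
Databases is a prerequisite for Algorithms this term — holds.
Compilers is a prerequisite for Systems this term — holds.
The Chem session must be before the Systems session — holds.
Only 3 rooms are available per period — holds.
Compilers is a prerequisite for Networks this term — holds.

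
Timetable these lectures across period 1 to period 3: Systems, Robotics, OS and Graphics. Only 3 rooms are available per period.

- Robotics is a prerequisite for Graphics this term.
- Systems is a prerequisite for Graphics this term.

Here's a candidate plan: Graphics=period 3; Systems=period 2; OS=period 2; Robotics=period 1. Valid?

Only 3 rooms are available per period — holds.
Systems is a prerequisite for Graphics this term — holds.
Robotics is a prerequisite for Graphics this term — holds.

Valid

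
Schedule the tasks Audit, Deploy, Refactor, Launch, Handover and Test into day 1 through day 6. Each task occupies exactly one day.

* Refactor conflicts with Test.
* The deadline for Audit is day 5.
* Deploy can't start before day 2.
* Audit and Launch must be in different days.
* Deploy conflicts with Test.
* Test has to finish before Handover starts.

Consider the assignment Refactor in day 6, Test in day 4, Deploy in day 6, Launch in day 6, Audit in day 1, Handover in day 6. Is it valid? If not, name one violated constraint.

Yes, all constraints hold

Test has to finish before Handover starts — holds.
The deadline for Audit is day 5 — holds.
Deploy can't start before day 2 — holds.
Audit and Launch must be in different days — holds.
Refactor conflicts with Test — holds.
Deploy conflicts with Test — holds.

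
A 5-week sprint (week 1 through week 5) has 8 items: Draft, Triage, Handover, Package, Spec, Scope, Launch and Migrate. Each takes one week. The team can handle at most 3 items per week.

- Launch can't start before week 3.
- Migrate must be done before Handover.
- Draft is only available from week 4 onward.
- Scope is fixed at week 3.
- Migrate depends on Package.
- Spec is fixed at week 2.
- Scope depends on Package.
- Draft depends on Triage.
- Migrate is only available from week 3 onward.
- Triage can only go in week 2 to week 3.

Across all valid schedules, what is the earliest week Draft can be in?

week 4

Draft is available from week 4.
Draft at week 4 is achievable: Package -> week 1; Spec -> week 2; Draft -> week 4; Launch -> week 3; Triage -> week 2; Handover -> week 4; Migrate -> week 3; Scope -> week 3.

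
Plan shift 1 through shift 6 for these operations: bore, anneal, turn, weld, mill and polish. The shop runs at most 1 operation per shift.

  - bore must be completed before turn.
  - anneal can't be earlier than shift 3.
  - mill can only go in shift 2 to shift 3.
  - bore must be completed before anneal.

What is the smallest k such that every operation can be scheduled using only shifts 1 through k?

6

The precedence chain requires at least 2 distinct shifts.
With at most 1 per shift and 6 operations, at least 6 shifts are needed.
anneal can't be placed before shift 3, so the schedule must run through at least shift 3.
6 works (last occupied shift: shift 6): for example anneal in shift 3; mill in shift 2; bore in shift 1; turn in shift 4; polish in shift 6; weld in shift 5.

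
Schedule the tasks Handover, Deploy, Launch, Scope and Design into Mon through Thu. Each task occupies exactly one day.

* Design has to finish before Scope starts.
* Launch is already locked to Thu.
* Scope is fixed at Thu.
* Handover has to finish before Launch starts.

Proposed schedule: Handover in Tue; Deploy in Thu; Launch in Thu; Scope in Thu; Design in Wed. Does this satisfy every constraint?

Yes, all constraints hold

Design has to finish before Scope starts — holds.
Handover has to finish before Launch starts — holds.
Launch is already locked to Thu — holds.
Scope is fixed at Thu — holds.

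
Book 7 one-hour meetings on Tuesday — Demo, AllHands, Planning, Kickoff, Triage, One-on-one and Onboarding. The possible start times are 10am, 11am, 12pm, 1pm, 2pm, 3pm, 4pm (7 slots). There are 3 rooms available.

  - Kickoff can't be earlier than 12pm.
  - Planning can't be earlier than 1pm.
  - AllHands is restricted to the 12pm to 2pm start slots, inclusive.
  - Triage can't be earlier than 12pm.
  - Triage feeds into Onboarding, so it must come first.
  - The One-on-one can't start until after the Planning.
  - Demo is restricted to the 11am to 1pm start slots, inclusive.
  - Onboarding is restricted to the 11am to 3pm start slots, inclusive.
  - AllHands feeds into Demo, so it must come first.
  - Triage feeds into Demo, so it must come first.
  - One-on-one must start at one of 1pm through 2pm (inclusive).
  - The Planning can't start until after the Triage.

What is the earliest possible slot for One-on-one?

One-on-one is available from 1pm; precedence pushes One-on-one to at least 2pm; One-on-one's own window allows nothing later than 2pm.
One-on-one at 2pm is achievable: Onboarding=1pm, AllHands=12pm, Triage=12pm, Demo=1pm, Planning=1pm, Kickoff=12pm, One-on-one=2pm.

2pm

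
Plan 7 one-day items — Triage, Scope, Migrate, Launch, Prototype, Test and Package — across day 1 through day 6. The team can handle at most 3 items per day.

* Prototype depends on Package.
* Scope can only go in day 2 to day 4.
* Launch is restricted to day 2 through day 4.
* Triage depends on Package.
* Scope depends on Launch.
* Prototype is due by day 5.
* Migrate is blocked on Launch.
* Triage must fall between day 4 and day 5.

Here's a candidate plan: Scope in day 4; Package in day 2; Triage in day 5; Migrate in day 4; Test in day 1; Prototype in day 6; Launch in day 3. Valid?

No. Prototype is due by day 5 is not satisfied.

Prototype is due by day 5 — violated.
Launch is restricted to day 2 through day 4 — holds.
Triage depends on Package — holds.
Prototype depends on Package — holds.
Scope depends on Launch — holds.
Migrate is blocked on Launch — holds.
The team can handle at most 3 items per day — holds.
Scope can only go in day 2 to day 4 — holds.
Triage must fall between day 4 and day 5 — holds.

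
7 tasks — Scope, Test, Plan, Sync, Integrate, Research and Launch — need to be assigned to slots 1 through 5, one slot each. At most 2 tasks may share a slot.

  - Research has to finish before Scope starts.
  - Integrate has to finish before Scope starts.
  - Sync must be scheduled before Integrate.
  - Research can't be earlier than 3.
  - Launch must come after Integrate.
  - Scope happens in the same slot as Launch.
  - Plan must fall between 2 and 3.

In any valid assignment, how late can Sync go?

Downstream work caps Sync at 3.
Sync at 3 is achievable: Launch=5; Sync=3; Research=3; Integrate=4; Plan=2; Scope=5; Test=1.

3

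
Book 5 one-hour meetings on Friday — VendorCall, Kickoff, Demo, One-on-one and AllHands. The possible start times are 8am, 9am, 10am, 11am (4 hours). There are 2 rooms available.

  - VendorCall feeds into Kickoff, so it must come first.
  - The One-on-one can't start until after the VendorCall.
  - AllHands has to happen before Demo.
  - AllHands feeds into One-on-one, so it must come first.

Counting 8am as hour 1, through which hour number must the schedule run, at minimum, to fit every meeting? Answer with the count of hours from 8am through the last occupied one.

The precedence chain requires at least 2 distinct hours.
With at most 2 per hour and 5 meetings, at least 3 hours are needed.
3 works (last occupied hour: 10am): for example One-on-one in 9am; AllHands in 8am; Kickoff in 9am; Demo in 10am; VendorCall in 8am.

3 hours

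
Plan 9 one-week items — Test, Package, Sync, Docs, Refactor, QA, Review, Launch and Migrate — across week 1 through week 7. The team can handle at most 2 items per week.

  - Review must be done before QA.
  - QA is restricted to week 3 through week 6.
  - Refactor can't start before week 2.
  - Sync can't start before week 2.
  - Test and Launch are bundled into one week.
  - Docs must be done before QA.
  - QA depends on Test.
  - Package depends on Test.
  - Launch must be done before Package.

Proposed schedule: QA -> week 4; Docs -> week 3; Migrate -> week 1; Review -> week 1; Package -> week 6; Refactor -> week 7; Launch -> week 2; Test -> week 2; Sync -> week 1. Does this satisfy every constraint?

No — it violates: Sync can't start before week 2

Launch must be done before Package — holds.
Refactor can't start before week 2 — holds.
Package depends on Test — holds.
Sync can't start before week 2 — violated.
Review must be done before QA — holds.
QA depends on Test — holds.
Docs must be done before QA — holds.
The team can handle at most 2 items per week — violated.
QA is restricted to week 3 through week 6 — holds.
Test and Launch are bundled into one week — holds.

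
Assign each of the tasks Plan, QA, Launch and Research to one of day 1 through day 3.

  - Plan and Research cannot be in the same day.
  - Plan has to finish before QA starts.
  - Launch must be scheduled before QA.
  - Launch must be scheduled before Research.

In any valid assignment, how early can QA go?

day 2

Precedence pushes QA to at least day 2.
QA at day 2 is achievable: Plan in day 1; Launch in day 1; QA in day 2; Research in day 2.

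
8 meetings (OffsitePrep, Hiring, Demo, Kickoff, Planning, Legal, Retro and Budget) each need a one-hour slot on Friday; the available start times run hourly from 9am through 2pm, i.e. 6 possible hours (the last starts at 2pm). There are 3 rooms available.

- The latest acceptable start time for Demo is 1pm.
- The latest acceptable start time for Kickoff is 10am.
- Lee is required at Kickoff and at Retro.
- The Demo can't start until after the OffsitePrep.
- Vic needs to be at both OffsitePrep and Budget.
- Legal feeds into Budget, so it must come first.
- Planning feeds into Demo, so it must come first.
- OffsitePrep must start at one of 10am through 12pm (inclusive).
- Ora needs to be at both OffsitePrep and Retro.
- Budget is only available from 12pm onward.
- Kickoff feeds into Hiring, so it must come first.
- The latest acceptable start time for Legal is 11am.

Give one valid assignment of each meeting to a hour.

Hiring -> 10am; Demo -> 11am; Budget -> 12pm; OffsitePrep -> 10am; Planning -> 9am; Legal -> 9am; Retro -> 11am; Kickoff -> 9am

Checking: OffsitePrep(10am) before Demo(11am); Legal(9am) before Budget(12pm); Planning(9am) before Demo(11am); Kickoff(9am) before Hiring(10am); Kickoff(9am) != Retro(11am); OffsitePrep(10am) != Budget(12pm); OffsitePrep(10am) != Retro(11am); Demo=11am in [9am,1pm]; Kickoff=9am in [9am,10am]; Budget=12pm in [12pm,2pm]; Legal=9am in [9am,11am]; OffsitePrep=10am in [10am,12pm]; max 3 per hour (cap 3).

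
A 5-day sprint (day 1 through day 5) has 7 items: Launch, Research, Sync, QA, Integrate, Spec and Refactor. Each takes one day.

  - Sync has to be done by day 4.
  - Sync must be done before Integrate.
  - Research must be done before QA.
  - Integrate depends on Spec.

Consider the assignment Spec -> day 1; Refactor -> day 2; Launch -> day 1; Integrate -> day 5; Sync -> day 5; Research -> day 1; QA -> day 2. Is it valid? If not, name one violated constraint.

No. Sync has to be done by day 4 is not satisfied.

Sync must be done before Integrate — violated.
Integrate depends on Spec — holds.
Sync has to be done by day 4 — violated.
Research must be done before QA — holds.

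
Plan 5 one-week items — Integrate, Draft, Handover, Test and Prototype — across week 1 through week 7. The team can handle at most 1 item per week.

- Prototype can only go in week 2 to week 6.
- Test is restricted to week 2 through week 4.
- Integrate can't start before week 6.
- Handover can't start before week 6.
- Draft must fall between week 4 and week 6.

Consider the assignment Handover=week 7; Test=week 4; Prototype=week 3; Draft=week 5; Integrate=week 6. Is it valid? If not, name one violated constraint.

Integrate can't start before week 6 — holds.
Test is restricted to week 2 through week 4 — holds.
Draft must fall between week 4 and week 6 — holds.
Handover can't start before week 6 — holds.
Prototype can only go in week 2 to week 6 — holds.
The team can handle at most 1 item per week — holds.

Yes, all constraints hold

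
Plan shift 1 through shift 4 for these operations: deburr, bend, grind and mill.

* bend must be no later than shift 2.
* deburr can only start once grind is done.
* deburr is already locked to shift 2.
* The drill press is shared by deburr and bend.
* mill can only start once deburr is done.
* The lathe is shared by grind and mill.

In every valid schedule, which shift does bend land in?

shift 1

bend's window is shift 1–shift 2.
deburr is fixed at shift 2, and bend can't share a shift with deburr.
So bend must be shift 1.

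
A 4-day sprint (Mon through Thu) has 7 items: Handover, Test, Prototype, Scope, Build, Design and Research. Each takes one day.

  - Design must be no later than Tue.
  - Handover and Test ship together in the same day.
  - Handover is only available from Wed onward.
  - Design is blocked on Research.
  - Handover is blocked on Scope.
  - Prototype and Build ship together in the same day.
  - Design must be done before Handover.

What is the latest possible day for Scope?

Wed

Downstream work caps Scope at Wed.
Scope at Wed is achievable: Research in Mon; Prototype in Mon; Handover in Thu; Test in Thu; Scope in Wed; Build in Mon; Design in Tue.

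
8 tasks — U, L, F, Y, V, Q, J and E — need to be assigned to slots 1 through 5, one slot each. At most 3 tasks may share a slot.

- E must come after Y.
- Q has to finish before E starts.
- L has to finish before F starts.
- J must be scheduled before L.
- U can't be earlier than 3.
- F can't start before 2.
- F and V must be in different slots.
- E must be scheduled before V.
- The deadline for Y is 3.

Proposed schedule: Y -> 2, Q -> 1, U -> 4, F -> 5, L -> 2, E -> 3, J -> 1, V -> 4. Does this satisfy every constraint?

U can't be earlier than 3 — holds.
L has to finish before F starts — holds.
F can't start before 2 — holds.
The deadline for Y is 3 — holds.
E must come after Y — holds.
At most 3 tasks may share a slot — holds.
F and V must be in different slots — holds.
J must be scheduled before L — holds.
E must be scheduled before V — holds.
Q has to finish before E starts — holds.

Valid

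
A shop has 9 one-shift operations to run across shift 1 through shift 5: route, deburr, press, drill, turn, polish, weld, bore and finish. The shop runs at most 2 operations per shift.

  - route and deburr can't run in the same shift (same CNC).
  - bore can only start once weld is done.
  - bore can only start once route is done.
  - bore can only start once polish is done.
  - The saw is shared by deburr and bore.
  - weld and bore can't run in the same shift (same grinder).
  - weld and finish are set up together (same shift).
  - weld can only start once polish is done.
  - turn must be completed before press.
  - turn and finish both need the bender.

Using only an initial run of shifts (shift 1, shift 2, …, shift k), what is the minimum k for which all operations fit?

5

The precedence chain requires at least 3 distinct shifts.
With at most 2 per shift and 9 operations, at least 5 shifts are needed.
5 works (last occupied shift: shift 5): for example drill in shift 5; polish in shift 1; finish in shift 2; bore in shift 3; deburr in shift 4; turn in shift 3; weld in shift 2; route in shift 1; press in shift 4.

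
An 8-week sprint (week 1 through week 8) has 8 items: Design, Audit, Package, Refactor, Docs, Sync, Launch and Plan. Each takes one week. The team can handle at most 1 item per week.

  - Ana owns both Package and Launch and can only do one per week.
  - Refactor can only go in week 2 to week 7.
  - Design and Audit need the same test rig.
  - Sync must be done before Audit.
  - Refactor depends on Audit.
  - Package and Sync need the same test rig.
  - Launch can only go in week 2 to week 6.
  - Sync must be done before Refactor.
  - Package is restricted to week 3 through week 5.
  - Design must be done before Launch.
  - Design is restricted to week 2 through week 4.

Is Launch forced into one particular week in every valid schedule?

No

Launch can be week 3 (e.g. Sync=week 1, Package=week 4, Refactor=week 6, Audit=week 5, Design=week 2, Plan=week 8, Docs=week 7, Launch=week 3) or week 4 (e.g. Audit=week 5, Launch=week 4, Refactor=week 6, Docs=week 7, Plan=week 8, Sync=week 1, Design=week 2, Package=week 3).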